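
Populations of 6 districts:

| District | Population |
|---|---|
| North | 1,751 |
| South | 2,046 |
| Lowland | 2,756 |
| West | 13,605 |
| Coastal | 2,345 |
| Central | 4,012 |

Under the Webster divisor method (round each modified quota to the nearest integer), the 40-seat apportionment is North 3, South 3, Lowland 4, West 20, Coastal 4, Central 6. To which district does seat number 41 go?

West

Priority for the next seat is population ÷ (current seats + 0.5).
Priorities: North 500.286, South 584.571, Lowland 612.444, West 663.659, Coastal 521.111, Central 617.231.
Highest priority: West.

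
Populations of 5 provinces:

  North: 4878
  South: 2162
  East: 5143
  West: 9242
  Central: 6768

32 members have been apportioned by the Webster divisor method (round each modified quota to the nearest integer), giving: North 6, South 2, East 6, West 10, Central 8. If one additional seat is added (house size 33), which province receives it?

Priority for the next seat is population ÷ (current seats + 0.5).
Priorities: North 750.462, South 864.800, East 791.231, West 880.190, Central 796.235.
Highest priority: West.

West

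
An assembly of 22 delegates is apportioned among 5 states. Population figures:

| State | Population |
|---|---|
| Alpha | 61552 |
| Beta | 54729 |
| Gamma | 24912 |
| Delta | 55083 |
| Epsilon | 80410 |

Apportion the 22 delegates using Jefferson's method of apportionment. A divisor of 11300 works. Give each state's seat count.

Alpha 5, Beta 4, Gamma 2, Delta 4, Epsilon 7

With modified divisor 11300: modified quotas Alpha 5.447, Beta 4.843, Gamma 2.205, Delta 4.875, Epsilon 7.116.
Rounding down: Alpha 5, Beta 4, Gamma 2, Delta 4, Epsilon 7 (total 22).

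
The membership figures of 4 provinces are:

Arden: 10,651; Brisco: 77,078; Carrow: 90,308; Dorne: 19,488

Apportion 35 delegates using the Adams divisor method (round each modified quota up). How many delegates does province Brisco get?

13

Standard divisor 197525/35 ≈ 5643.571; standard quotas: Arden 1.887, Brisco 13.658, Carrow 16.002, Dorne 3.453.
Rounding up gives 2, 14, 17, 4 = 37 seats, so the divisor must be adjusted.
With modified divisor 6000: modified quotas Arden 1.775, Brisco 12.846, Carrow 15.051, Dorne 3.248.
Rounding up: Arden 2, Brisco 13, Carrow 16, Dorne 4 (total 35).
Brisco receives 13.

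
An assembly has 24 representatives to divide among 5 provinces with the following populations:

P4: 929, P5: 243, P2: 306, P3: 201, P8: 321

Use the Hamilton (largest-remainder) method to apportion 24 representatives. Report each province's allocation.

P4 11, P5 3, P2 4, P3 2, P8 4

Standard divisor: 2000 ÷ 24 ≈ 83.333.
Standard quotas: P4 11.148, P5 2.916, P2 3.672, P3 2.412, P8 3.852.
Lower quotas: P4 11, P5 2, P2 3, P3 2, P8 3 (sum 21, leaving 3 seats).
Remainders in descending order: P5 0.916, P8 0.852, P2 0.672, P3 0.412, P4 0.148.
Largest remainders: P5, P8, P2 receive the extra seats.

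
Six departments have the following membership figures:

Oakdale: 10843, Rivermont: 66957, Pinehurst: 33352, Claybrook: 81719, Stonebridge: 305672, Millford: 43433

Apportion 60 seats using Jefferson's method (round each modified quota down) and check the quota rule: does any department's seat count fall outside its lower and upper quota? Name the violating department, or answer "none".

Stonebridge

Standard quotas: Oakdale 1.200, Rivermont 7.413, Pinehurst 3.692, Claybrook 9.047, Stonebridge 33.840, Millford 4.808.
Jefferson allocation: Oakdale 1, Rivermont 7, Pinehurst 3, Claybrook 9, Stonebridge 35, Millford 5.
Stonebridge has quota 33.840 (lower 33, upper 34) but receives 35 — outside the quota interval.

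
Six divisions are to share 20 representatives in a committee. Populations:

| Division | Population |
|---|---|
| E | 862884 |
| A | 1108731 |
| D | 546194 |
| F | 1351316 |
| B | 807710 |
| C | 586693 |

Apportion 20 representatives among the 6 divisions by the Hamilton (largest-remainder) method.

Standard divisor: 5263528 ÷ 20 ≈ 263176.4.
Standard quotas: E 3.2787, A 4.2129, D 2.0754, F 5.1346, B 3.0691, C 2.2293.
Lower quotas: E 3, A 4, D 2, F 5, B 3, C 2 (sum 19, leaving 1 seat).
Remainders in descending order: E 0.2787, C 0.2293, A 0.2129, F 0.1346, D 0.0754, B 0.0691.
Largest remainder: E receives the extra seat.

E 4, A 4, D 2, F 5, B 3, C 2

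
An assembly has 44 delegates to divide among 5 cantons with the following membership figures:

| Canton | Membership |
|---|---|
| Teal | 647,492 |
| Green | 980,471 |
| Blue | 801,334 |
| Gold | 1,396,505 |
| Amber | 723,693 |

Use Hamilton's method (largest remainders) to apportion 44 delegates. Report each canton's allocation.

Standard divisor: 4549495 ÷ 44 ≈ 103397.614.
Standard quotas: Teal 6.2622, Green 9.4825, Blue 7.7500, Gold 13.5062, Amber 6.9991.
Lower quotas: Teal 6, Green 9, Blue 7, Gold 13, Amber 6 (sum 41, leaving 3 seats).
Remainders in descending order: Amber 0.9991, Blue 0.7500, Gold 0.5062, Green 0.4825, Teal 0.2622.
The surplus seats go to Amber, Blue, Gold.

Teal: 6; Green: 9; Blue: 8; Gold: 14; Amber: 7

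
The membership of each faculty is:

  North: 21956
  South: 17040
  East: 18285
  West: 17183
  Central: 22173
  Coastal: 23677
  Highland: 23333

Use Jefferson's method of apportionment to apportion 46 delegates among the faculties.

North 7; South 5; East 6; West 5; Central 7; Coastal 8; Highland 8

Standard divisor 143647/46 ≈ 3122.761; standard quotas: North 7.031, South 5.457, East 5.855, West 5.503, Central 7.100, Coastal 7.582, Highland 7.472.
Rounding down gives 7, 5, 5, 5, 7, 7, 7 = 43 seats, so the divisor must be adjusted.
With modified divisor 2900: modified quotas North 7.571, South 5.876, East 6.305, West 5.925, Central 7.646, Coastal 8.164, Highland 8.046.
Rounding down: North 7, South 5, East 6, West 5, Central 7, Coastal 8, Highland 8 (total 46).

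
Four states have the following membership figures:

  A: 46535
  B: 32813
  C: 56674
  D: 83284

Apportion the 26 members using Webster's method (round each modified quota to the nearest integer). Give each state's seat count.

Standard divisor 219306/26 ≈ 8434.846; standard quotas: A 5.517, B 3.890, C 6.719, D 9.874.
Rounding to the nearest integer gives 6, 4, 7, 10 = 27 seats, so the divisor must be adjusted.
With modified divisor 8600: modified quotas A 5.411, B 3.815, C 6.590, D 9.684.
Rounding to the nearest integer: A 5, B 4, C 7, D 10 (total 26).

A 5, B 4, C 7, D 10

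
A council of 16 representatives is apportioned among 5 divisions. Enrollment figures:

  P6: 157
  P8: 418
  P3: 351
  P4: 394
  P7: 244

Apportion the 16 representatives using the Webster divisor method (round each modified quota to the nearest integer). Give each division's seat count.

Standard divisor 1564/16 ≈ 97.75; standard quotas: P6 1.606, P8 4.276, P3 3.591, P4 4.031, P7 2.496.
Rounding to the nearest integer gives P6 2, P8 4, P3 4, P4 4, P7 2 — total 16, matching the house size, so no adjustment is needed.

P6 2, P8 4, P3 4, P4 4, P7 2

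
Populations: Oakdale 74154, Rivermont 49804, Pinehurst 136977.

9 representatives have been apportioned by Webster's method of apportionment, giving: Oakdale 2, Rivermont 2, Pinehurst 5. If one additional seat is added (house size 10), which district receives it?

Oakdale

Priority for the next seat is population ÷ (current seats + 0.5).
Priorities: Oakdale 29661.600, Rivermont 19921.600, Pinehurst 24904.909.
Highest priority: Oakdale.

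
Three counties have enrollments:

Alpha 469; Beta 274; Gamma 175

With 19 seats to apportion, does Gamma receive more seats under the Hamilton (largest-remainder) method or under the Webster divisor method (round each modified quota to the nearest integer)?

Webster

Hamilton: Alpha 10, Beta 6, Gamma 3.
Webster: Alpha 9, Beta 6, Gamma 4.
Gamma gets 3 under Hamilton and 4 under Webster.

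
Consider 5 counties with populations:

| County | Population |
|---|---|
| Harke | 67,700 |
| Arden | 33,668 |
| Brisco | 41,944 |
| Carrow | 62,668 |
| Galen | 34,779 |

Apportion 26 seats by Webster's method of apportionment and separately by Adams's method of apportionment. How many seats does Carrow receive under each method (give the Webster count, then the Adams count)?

7 and 6

Webster: Harke 7, Arden 4, Brisco 4, Carrow 7, Galen 4.
Adams: Harke 7, Arden 4, Brisco 5, Carrow 6, Galen 4.
Carrow gets 7 under Webster and 6 under Adams.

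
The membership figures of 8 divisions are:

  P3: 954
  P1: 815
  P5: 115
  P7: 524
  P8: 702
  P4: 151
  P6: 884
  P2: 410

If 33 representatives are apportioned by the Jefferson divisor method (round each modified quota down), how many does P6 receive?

7

Standard divisor 4555/33 ≈ 138.03; standard quotas: P3 6.912, P1 5.905, P5 0.833, P7 3.796, P8 5.086, P4 1.094, P6 6.404, P2 2.970.
Rounding down gives 6, 5, 0, 3, 5, 1, 6, 2 = 28 seats, so the divisor must be adjusted.
With modified divisor 120: modified quotas P3 7.950, P1 6.792, P5 0.958, P7 4.367, P8 5.850, P4 1.258, P6 7.367, P2 3.417.
Rounding down: P3 7, P1 6, P5 0, P7 4, P8 5, P4 1, P6 7, P2 3 (total 33).
P6 receives 7.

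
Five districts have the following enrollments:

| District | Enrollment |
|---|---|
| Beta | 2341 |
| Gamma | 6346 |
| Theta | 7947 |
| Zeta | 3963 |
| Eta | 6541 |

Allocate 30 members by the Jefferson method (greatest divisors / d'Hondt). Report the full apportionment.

Beta 2; Gamma 7; Theta 9; Zeta 4; Eta 8

Standard divisor 27138/30 ≈ 904.6; standard quotas: Beta 2.588, Gamma 7.015, Theta 8.785, Zeta 4.381, Eta 7.231.
Rounding down gives 2, 7, 8, 4, 7 = 28 seats, so the divisor must be adjusted.
With modified divisor 800: modified quotas Beta 2.926, Gamma 7.933, Theta 9.934, Zeta 4.954, Eta 8.176.
Rounding down: Beta 2, Gamma 7, Theta 9, Zeta 4, Eta 8 (total 30).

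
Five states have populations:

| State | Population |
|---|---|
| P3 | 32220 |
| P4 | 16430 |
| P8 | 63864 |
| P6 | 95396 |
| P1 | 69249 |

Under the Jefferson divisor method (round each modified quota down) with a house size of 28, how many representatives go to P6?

10

Standard divisor 277159/28 ≈ 9898.536; standard quotas: P3 3.255, P4 1.660, P8 6.452, P6 9.637, P1 6.996.
Rounding down gives 3, 1, 6, 9, 6 = 25 seats, so the divisor must be adjusted.
With modified divisor 8900: modified quotas P3 3.620, P4 1.846, P8 7.176, P6 10.719, P1 7.781.
Rounding down: P3 3, P4 1, P8 7, P6 10, P1 7 (total 28).
P6 receives 10.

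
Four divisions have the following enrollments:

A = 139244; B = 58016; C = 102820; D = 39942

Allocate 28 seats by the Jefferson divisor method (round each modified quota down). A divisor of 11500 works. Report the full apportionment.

A=12; B=5; C=8; D=3

With modified divisor 11500: modified quotas A 12.108, B 5.045, C 8.941, D 3.473.
Rounding down: A 12, B 5, C 8, D 3 (total 28).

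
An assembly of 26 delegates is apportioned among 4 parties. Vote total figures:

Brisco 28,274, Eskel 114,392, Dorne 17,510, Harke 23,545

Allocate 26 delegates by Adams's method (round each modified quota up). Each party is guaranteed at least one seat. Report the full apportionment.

Standard divisor 183721/26 ≈ 7066.192; standard quotas: Brisco 4.001, Eskel 16.189, Dorne 2.478, Harke 3.332.
Rounding up gives 5, 17, 3, 4 = 29 seats, so the divisor must be adjusted.
With modified divisor 7700: modified quotas Brisco 3.672, Eskel 14.856, Dorne 2.274, Harke 3.058.
Rounding up: Brisco 4, Eskel 15, Dorne 3, Harke 4 (total 26).

Brisco 4; Eskel 15; Dorne 3; Harke 4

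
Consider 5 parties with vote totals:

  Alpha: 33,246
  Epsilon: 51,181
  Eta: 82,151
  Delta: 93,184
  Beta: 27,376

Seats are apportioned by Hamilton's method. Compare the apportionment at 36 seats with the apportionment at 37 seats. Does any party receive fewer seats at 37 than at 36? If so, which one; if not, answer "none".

At 36 seats: Alpha 4, Epsilon 6, Eta 10, Delta 12, Beta 4.
At 37 seats: Alpha 4, Epsilon 7, Eta 11, Delta 12, Beta 3.
Beta drops from 4 to 3.

Beta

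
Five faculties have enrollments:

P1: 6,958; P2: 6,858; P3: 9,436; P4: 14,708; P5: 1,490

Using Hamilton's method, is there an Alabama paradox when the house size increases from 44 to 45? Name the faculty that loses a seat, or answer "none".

P5

At 44 seats: P1 8, P2 8, P3 10, P4 16, P5 2.
At 45 seats: P1 8, P2 8, P3 11, P4 17, P5 1.
P5 drops from 2 to 1.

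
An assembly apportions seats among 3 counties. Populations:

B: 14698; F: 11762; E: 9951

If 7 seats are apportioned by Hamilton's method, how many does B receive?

Total 36411; standard divisor 36411/7 ≈ 5201.571.
Standard quotas: B 2.8257, F 2.2612, E 1.9131.
Lower quotas: B 2, F 2, E 1 (sum 5, leaving 2 seats).
Remainders in descending order: E 0.9131, B 0.8257, F 0.2612.
The surplus seats go to E, B.
B receives 3.

3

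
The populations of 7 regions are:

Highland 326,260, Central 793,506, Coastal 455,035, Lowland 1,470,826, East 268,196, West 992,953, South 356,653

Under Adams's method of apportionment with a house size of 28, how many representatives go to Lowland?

Standard divisor 4663429/28 ≈ 166551.036; standard quotas: Highland 1.959, Central 4.764, Coastal 2.732, Lowland 8.831, East 1.610, West 5.962, South 2.141.
Rounding up gives 2, 5, 3, 9, 2, 6, 3 = 30 seats, so the divisor must be adjusted.
With modified divisor 191100: modified quotas Highland 1.707, Central 4.152, Coastal 2.381, Lowland 7.697, East 1.403, West 5.196, South 1.866.
Rounding up: Highland 2, Central 5, Coastal 3, Lowland 8, East 2, West 6, South 2 (total 28).
Lowland receives 8.

8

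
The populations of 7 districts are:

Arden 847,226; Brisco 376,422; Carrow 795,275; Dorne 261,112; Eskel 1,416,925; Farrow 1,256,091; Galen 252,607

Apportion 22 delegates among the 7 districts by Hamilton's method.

Total 5205658; standard divisor 5205658/22 ≈ 236620.818.
Standard quotas: Arden 3.5805, Brisco 1.5908, Carrow 3.3610, Dorne 1.1035, Eskel 5.9882, Farrow 5.3085, Galen 1.0676.
Lower quotas: Arden 3, Brisco 1, Carrow 3, Dorne 1, Eskel 5, Farrow 5, Galen 1 (sum 19, leaving 3 seats).
Remainders in descending order: Eskel 0.9882, Brisco 0.5908, Arden 0.5805, Carrow 0.3610, Farrow 0.3085, Dorne 0.1035, Galen 0.0676.
Largest remainders: Eskel, Brisco, Arden receive the extra seats.

Arden=4, Brisco=2, Carrow=3, Dorne=1, Eskel=6, Farrow=5, Galen=1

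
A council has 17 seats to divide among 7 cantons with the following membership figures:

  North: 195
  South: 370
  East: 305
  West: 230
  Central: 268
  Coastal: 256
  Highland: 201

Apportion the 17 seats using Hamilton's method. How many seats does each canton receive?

North 2; South 3; East 3; West 2; Central 3; Coastal 2; Highland 2

Standard divisor: 1825 ÷ 17 ≈ 107.353.
Standard quotas: North 1.816, South 3.447, East 2.841, West 2.142, Central 2.496, Coastal 2.385, Highland 1.872.
Lower quotas: North 1, South 3, East 2, West 2, Central 2, Coastal 2, Highland 1 (sum 13, leaving 4 seats).
Remainders in descending order: Highland 0.872, East 0.841, North 0.816, Central 0.496, South 0.447, Coastal 0.385, West 0.142.
Largest remainders: Highland, East, North, Central receive the extra seats.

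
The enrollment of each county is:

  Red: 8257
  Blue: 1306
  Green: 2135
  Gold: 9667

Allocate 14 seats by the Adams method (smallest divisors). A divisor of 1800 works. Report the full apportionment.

Red 5, Blue 1, Green 2, Gold 6

With modified divisor 1800: modified quotas Red 4.587, Blue 0.726, Green 1.186, Gold 5.371.
Rounding up: Red 5, Blue 1, Green 2, Gold 6 (total 14).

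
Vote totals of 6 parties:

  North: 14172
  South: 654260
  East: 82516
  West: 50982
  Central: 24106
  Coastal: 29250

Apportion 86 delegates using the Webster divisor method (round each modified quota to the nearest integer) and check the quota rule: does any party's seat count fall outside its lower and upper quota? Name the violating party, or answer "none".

South

Standard quotas: North 1.425, South 65.787, East 8.297, West 5.126, Central 2.424, Coastal 2.941.
Webster allocation: North 1, South 67, East 8, West 5, Central 2, Coastal 3.
South has quota 65.787 (lower 65, upper 66) but receives 67 — outside the quota interval.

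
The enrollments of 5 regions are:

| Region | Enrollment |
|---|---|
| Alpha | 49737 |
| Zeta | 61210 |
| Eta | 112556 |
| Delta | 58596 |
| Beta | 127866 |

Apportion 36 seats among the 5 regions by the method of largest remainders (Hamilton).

Alpha 4, Zeta 6, Eta 10, Delta 5, Beta 11

Total 409965; standard divisor 409965/36 ≈ 11387.917.
Standard quotas: Alpha 4.3675, Zeta 5.3750, Eta 9.8838, Delta 5.1455, Beta 11.2282.
Lower quotas: Alpha 4, Zeta 5, Eta 9, Delta 5, Beta 11 (sum 34, leaving 2 seats).
Remainders in descending order: Eta 0.8838, Zeta 0.3750, Alpha 0.3675, Beta 0.2282, Delta 0.1455.
The surplus seats go to Eta, Zeta.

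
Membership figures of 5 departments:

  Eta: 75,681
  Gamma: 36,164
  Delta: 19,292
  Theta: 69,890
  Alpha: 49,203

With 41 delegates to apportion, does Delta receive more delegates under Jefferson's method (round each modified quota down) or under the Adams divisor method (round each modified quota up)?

Adams

Jefferson: Eta 12, Gamma 6, Delta 3, Theta 12, Alpha 8.
Adams: Eta 12, Gamma 6, Delta 4, Theta 11, Alpha 8.
Delta gets 3 under Jefferson and 4 under Adams.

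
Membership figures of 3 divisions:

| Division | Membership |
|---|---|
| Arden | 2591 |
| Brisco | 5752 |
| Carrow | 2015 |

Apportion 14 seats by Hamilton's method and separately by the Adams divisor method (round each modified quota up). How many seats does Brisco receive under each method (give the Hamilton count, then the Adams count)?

8 and 7

Hamilton: Arden 3, Brisco 8, Carrow 3.
Adams: Arden 4, Brisco 7, Carrow 3.
Brisco gets 8 under Hamilton and 7 under Adams.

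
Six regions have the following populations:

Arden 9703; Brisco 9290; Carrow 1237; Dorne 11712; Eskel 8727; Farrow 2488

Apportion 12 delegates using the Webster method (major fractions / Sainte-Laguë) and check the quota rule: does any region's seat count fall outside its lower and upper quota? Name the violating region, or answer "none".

Standard quotas: Arden 2.698, Brisco 2.583, Carrow 0.344, Dorne 3.257, Eskel 2.427, Farrow 0.692.
Webster allocation: Arden 3, Brisco 3, Carrow 0, Dorne 3, Eskel 2, Farrow 1.
Every allocation lies between the lower and upper quota.

none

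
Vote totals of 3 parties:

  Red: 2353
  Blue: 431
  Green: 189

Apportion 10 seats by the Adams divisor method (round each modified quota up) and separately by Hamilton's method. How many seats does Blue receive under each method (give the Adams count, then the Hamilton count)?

Adams: Red 7, Blue 2, Green 1.
Hamilton: Red 8, Blue 1, Green 1.
Blue gets 2 under Adams and 1 under Hamilton.

2 and 1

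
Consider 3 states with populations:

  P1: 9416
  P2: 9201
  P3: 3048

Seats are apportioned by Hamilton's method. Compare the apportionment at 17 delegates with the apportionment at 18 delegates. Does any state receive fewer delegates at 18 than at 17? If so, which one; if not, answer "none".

P3

At 17 seats: P1 7, P2 7, P3 3.
At 18 seats: P1 8, P2 8, P3 2.
P3 drops from 3 to 2.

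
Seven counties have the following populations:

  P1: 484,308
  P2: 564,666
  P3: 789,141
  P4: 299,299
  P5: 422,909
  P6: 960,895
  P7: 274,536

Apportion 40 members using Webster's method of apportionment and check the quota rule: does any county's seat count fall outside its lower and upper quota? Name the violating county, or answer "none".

Standard quotas: P1 5.104, P2 5.951, P3 8.316, P4 3.154, P5 4.457, P6 10.126, P7 2.893.
Webster allocation: P1 5, P2 6, P3 8, P4 3, P5 5, P6 10, P7 3.
Every allocation lies between the lower and upper quota.

none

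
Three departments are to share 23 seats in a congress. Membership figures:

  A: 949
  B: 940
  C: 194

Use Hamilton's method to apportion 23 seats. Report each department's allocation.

A 11, B 10, C 2

The standard divisor is 2083/23 ≈ 90.565.
Standard quotas: A 10.479, B 10.379, C 2.142.
Lower quotas: A 10, B 10, C 2 (sum 22, leaving 1 seat).
Remainders in descending order: A 0.479, B 0.379, C 0.142.
Largest remainder: A receives the extra seat.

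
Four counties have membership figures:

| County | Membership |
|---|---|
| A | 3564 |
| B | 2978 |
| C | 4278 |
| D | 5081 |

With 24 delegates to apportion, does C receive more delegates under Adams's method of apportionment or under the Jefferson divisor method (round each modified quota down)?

Jefferson

Adams: A 5, B 5, C 6, D 8.
Jefferson: A 5, B 4, C 7, D 8.
C gets 6 under Adams and 7 under Jefferson.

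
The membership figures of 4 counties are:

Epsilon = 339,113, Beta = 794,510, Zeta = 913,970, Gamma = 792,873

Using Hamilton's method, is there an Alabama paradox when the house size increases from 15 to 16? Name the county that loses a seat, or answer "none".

none

At 15 seats: Epsilon 2, Beta 4, Zeta 5, Gamma 4.
At 16 seats: Epsilon 2, Beta 5, Zeta 5, Gamma 4.
No county's allocation decreased.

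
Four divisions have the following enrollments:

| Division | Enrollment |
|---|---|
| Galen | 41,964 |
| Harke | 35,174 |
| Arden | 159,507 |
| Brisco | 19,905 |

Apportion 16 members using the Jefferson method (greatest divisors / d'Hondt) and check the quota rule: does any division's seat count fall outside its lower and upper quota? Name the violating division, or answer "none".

Standard quotas: Galen 2.617, Harke 2.194, Arden 9.948, Brisco 1.241.
Jefferson allocation: Galen 2, Harke 2, Arden 11, Brisco 1.
Arden has quota 9.948 (lower 9, upper 10) but receives 11 — outside the quota interval.

Arden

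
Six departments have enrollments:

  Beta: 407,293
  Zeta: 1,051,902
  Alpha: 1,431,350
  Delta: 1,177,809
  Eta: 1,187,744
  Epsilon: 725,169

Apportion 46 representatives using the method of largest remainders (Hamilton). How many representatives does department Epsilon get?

6

The standard divisor is 5981267/46 ≈ 130027.543.
Standard quotas: Beta 3.1324, Zeta 8.0898, Alpha 11.0081, Delta 9.0582, Eta 9.1346, Epsilon 5.5770.
Lower quotas: Beta 3, Zeta 8, Alpha 11, Delta 9, Eta 9, Epsilon 5 (sum 45, leaving 1 seat).
Remainders in descending order: Epsilon 0.5770, Eta 0.1346, Beta 0.1324, Zeta 0.0898, Delta 0.0582, Alpha 0.0081.
Largest remainder: Epsilon receives the extra seat.
Epsilon receives 6.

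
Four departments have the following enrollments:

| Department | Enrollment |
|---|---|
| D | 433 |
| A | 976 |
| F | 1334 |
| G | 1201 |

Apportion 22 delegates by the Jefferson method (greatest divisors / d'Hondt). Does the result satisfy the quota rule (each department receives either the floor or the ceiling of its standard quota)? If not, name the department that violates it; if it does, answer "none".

none

Standard quotas: D 2.415, A 5.444, F 7.441, G 6.699.
Jefferson allocation: D 2, A 5, F 8, G 7.
Every allocation lies between the lower and upper quota.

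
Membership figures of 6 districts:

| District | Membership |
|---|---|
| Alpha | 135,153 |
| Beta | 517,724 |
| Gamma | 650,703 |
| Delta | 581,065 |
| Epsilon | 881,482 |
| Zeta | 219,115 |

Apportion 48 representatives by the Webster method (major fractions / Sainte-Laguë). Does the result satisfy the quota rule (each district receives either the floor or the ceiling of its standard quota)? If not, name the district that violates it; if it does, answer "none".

none

Standard quotas: Alpha 2.173, Beta 8.325, Gamma 10.463, Delta 9.343, Epsilon 14.173, Zeta 3.523.
Webster allocation: Alpha 2, Beta 8, Gamma 11, Delta 9, Epsilon 14, Zeta 4.
Every allocation lies between the lower and upper quota.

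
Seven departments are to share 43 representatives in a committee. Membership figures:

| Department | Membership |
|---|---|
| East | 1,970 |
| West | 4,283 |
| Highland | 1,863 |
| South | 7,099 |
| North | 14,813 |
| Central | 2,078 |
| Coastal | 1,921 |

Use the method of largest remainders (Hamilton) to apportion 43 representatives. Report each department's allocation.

The standard divisor is 34027/43 ≈ 791.326.
Standard quotas: East 2.4895, West 5.4124, Highland 2.3543, South 8.9710, North 18.7192, Central 2.6260, Coastal 2.4276.
Lower quotas: East 2, West 5, Highland 2, South 8, North 18, Central 2, Coastal 2 (sum 39, leaving 4 seats).
Remainders in descending order: South 0.9710, North 0.7192, Central 0.6260, East 0.4895, Coastal 0.4276, West 0.4124, Highland 0.3543.
The surplus seats go to South, North, Central, East.

East=3, West=5, Highland=2, South=9, North=19, Central=3, Coastal=2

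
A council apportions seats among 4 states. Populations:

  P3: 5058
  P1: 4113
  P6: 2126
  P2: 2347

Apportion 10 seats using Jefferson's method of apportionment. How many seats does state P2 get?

2

Standard divisor 13644/10 ≈ 1364.4; standard quotas: P3 3.707, P1 3.015, P6 1.558, P2 1.720.
Rounding down gives 3, 3, 1, 1 = 8 seats, so the divisor must be adjusted.
With modified divisor 1100: modified quotas P3 4.598, P1 3.739, P6 1.933, P2 2.134.
Rounding down: P3 4, P1 3, P6 1, P2 2 (total 10).
P2 receives 2.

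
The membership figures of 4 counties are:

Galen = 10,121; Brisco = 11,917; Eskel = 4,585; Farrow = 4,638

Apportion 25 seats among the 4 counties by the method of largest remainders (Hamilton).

Galen 8, Brisco 9, Eskel 4, Farrow 4

Total 31261; standard divisor 31261/25 ≈ 1250.44.
Standard quotas: Galen 8.0940, Brisco 9.5302, Eskel 3.6667, Farrow 3.7091.
Lower quotas: Galen 8, Brisco 9, Eskel 3, Farrow 3 (sum 23, leaving 2 seats).
Remainders in descending order: Farrow 0.7091, Eskel 0.6667, Brisco 0.5302, Galen 0.0940.
The surplus seats go to Farrow, Eskel.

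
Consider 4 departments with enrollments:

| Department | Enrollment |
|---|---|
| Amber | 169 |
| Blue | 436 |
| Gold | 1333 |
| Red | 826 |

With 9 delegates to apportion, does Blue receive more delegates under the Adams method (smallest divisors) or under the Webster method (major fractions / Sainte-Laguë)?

Adams

Adams: Amber 1, Blue 2, Gold 4, Red 2.
Webster: Amber 1, Blue 1, Gold 4, Red 3.
Blue gets 2 under Adams and 1 under Webster.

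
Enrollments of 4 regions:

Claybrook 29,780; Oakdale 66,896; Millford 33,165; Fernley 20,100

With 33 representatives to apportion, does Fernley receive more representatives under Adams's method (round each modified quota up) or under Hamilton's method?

Adams: Claybrook 7, Oakdale 14, Millford 7, Fernley 5.
Hamilton: Claybrook 7, Oakdale 15, Millford 7, Fernley 4.
Fernley gets 5 under Adams and 4 under Hamilton.

Adams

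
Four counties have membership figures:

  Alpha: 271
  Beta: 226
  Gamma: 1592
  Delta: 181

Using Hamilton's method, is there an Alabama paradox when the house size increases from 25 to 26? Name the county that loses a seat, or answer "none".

none

At 25 seats: Alpha 3, Beta 2, Gamma 18, Delta 2.
At 26 seats: Alpha 3, Beta 3, Gamma 18, Delta 2.
No county's allocation decreased.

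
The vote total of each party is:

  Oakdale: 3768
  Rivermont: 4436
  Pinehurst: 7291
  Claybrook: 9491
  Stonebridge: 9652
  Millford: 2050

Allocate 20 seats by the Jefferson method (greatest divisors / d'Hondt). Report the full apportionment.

Standard divisor 36688/20 ≈ 1834.4; standard quotas: Oakdale 2.054, Rivermont 2.418, Pinehurst 3.975, Claybrook 5.174, Stonebridge 5.262, Millford 1.118.
Rounding down gives 2, 2, 3, 5, 5, 1 = 18 seats, so the divisor must be adjusted.
With modified divisor 1600: modified quotas Oakdale 2.355, Rivermont 2.772, Pinehurst 4.557, Claybrook 5.932, Stonebridge 6.032, Millford 1.281.
Rounding down: Oakdale 2, Rivermont 2, Pinehurst 4, Claybrook 5, Stonebridge 6, Millford 1 (total 20).

Oakdale 2, Rivermont 2, Pinehurst 4, Claybrook 5, Stonebridge 6, Millford 1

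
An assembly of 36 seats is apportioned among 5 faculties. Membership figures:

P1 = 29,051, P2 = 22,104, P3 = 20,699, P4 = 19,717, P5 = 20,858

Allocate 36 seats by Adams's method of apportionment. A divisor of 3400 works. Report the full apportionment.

P1=9, P2=7, P3=7, P4=6, P5=7

With modified divisor 3400: modified quotas P1 8.544, P2 6.501, P3 6.088, P4 5.799, P5 6.135.
Rounding up: P1 9, P2 7, P3 7, P4 6, P5 7 (total 36).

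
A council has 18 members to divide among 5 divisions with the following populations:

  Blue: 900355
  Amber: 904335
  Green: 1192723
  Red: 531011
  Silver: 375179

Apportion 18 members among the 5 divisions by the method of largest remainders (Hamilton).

Blue 4; Amber 4; Green 6; Red 2; Silver 2

Total 3903603; standard divisor 3903603/18 ≈ 216866.833.
Standard quotas: Blue 4.1516, Amber 4.1700, Green 5.4998, Red 2.4486, Silver 1.7300.
Lower quotas: Blue 4, Amber 4, Green 5, Red 2, Silver 1 (sum 16, leaving 2 seats).
Remainders in descending order: Silver 0.7300, Green 0.4998, Red 0.4486, Amber 0.1700, Blue 0.1516.
Largest remainders: Silver, Green receive the extra seats.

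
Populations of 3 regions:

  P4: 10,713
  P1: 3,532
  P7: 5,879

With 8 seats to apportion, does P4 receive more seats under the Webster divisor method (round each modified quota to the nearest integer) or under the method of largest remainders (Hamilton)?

Webster

Webster: P4 5, P1 1, P7 2.
Hamilton: P4 4, P1 2, P7 2.
P4 gets 5 under Webster and 4 under Hamilton.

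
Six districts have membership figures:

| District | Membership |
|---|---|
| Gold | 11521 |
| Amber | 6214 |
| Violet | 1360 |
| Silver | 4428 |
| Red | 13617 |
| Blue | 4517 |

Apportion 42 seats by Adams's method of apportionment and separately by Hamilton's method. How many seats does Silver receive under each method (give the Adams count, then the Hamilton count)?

Adams: Gold 11, Amber 6, Violet 2, Silver 5, Red 13, Blue 5.
Hamilton: Gold 12, Amber 6, Violet 1, Silver 4, Red 14, Blue 5.
Silver gets 5 under Adams and 4 under Hamilton.

5 and 4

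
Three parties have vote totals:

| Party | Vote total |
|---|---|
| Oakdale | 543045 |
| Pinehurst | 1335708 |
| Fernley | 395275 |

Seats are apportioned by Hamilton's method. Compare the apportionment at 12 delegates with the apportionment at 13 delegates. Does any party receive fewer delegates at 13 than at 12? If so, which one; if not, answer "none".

none

At 12 seats: Oakdale 3, Pinehurst 7, Fernley 2.
At 13 seats: Oakdale 3, Pinehurst 8, Fernley 2.
No party's allocation decreased.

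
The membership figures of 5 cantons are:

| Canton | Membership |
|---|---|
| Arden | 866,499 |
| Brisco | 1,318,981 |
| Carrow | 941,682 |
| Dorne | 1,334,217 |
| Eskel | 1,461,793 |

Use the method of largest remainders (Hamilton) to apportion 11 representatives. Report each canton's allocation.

Arden=2, Brisco=2, Carrow=2, Dorne=2, Eskel=3

The standard divisor is 5923172/11 ≈ 538470.182.
Standard quotas: Arden 1.6092, Brisco 2.4495, Carrow 1.7488, Dorne 2.4778, Eskel 2.7147.
Lower quotas: Arden 1, Brisco 2, Carrow 1, Dorne 2, Eskel 2 (sum 8, leaving 3 seats).
Remainders in descending order: Carrow 0.7488, Eskel 0.7147, Arden 0.6092, Dorne 0.4778, Brisco 0.4495.
Largest remainders: Carrow, Eskel, Arden receive the extra seats.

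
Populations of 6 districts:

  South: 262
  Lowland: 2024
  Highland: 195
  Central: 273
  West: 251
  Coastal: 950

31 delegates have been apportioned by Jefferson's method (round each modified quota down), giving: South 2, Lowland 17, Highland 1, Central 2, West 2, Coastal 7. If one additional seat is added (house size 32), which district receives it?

Priority for the next seat is population ÷ (current seats + 1).
Priorities: South 87.333, Lowland 112.444, Highland 97.500, Central 91.000, West 83.667, Coastal 118.750.
Highest priority: Coastal.

Coastal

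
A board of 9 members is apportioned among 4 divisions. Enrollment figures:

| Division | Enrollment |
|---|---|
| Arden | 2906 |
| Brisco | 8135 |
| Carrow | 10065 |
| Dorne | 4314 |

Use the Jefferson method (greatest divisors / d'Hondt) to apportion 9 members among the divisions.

Arden: 1; Brisco: 3; Carrow: 4; Dorne: 1

Standard divisor 25420/9 ≈ 2824.444; standard quotas: Arden 1.029, Brisco 2.880, Carrow 3.564, Dorne 1.527.
Rounding down gives 1, 2, 3, 1 = 7 seats, so the divisor must be adjusted.
With modified divisor 2300: modified quotas Arden 1.263, Brisco 3.537, Carrow 4.376, Dorne 1.876.
Rounding down: Arden 1, Brisco 3, Carrow 4, Dorne 1 (total 9).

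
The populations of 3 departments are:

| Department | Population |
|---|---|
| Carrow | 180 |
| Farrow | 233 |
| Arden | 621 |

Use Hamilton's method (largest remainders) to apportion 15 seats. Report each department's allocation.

The standard divisor is 1034/15 ≈ 68.933.
Standard quotas: Carrow 2.611, Farrow 3.380, Arden 9.009.
Lower quotas: Carrow 2, Farrow 3, Arden 9 (sum 14, leaving 1 seat).
Remainders in descending order: Carrow 0.611, Farrow 0.380, Arden 0.009.
The surplus seat goes to Carrow.

Carrow 3, Farrow 3, Arden 9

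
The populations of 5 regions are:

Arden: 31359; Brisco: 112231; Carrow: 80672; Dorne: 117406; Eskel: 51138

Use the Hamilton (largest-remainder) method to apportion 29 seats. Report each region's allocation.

Arden 2; Brisco 8; Carrow 6; Dorne 9; Eskel 4

Total 392806; standard divisor 392806/29 ≈ 13545.034.
Standard quotas: Arden 2.3152, Brisco 8.2858, Carrow 5.9558, Dorne 8.6678, Eskel 3.7754.
Lower quotas: Arden 2, Brisco 8, Carrow 5, Dorne 8, Eskel 3 (sum 26, leaving 3 seats).
Remainders in descending order: Carrow 0.9558, Eskel 0.7754, Dorne 0.6678, Arden 0.3152, Brisco 0.2858.
Largest remainders: Carrow, Eskel, Dorne receive the extra seats.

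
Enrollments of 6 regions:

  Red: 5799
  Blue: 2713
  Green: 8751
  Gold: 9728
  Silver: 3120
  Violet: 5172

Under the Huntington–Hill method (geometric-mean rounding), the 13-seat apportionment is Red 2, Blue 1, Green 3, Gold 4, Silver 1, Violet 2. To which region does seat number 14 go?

Priority for the next seat is population ÷ (√(s·(s+1))).
Priorities: Red 2367.432, Blue 1918.381, Green 2526.196, Gold 2175.247, Silver 2206.173, Violet 2111.460.
Highest priority: Green.

Green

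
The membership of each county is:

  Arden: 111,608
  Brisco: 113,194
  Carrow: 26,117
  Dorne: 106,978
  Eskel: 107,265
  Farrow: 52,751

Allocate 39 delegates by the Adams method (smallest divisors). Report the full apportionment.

Arden 8; Brisco 9; Carrow 2; Dorne 8; Eskel 8; Farrow 4

Standard divisor 517913/39 ≈ 13279.821; standard quotas: Arden 8.404, Brisco 8.524, Carrow 1.967, Dorne 8.056, Eskel 8.077, Farrow 3.972.
Rounding up gives 9, 9, 2, 9, 9, 4 = 42 seats, so the divisor must be adjusted.
With modified divisor 14100: modified quotas Arden 7.915, Brisco 8.028, Carrow 1.852, Dorne 7.587, Eskel 7.607, Farrow 3.741.
Rounding up: Arden 8, Brisco 9, Carrow 2, Dorne 8, Eskel 8, Farrow 4 (total 39).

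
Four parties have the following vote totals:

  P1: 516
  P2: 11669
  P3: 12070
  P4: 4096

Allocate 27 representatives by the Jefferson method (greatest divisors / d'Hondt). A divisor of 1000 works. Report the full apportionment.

P1: 0, P2: 11, P3: 12, P4: 4

With modified divisor 1000: modified quotas P1 0.516, P2 11.669, P3 12.070, P4 4.096.
Rounding down: P1 0, P2 11, P3 12, P4 4 (total 27).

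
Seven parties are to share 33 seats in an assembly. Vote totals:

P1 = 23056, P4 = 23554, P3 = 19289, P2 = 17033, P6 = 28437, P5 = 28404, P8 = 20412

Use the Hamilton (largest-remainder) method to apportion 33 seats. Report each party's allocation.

Total 160185; standard divisor 160185/33 ≈ 4854.091.
Standard quotas: P1 4.7498, P4 4.8524, P3 3.9738, P2 3.5090, P6 5.8584, P5 5.8516, P8 4.2051.
Lower quotas: P1 4, P4 4, P3 3, P2 3, P6 5, P5 5, P8 4 (sum 28, leaving 5 seats).
Remainders in descending order: P3 0.9738, P6 0.8584, P4 0.8524, P5 0.8516, P1 0.7498, P2 0.5090, P8 0.2051.
The surplus seats go to P3, P6, P4, P5, P1.

P1 5, P4 5, P3 4, P2 3, P6 6, P5 6, P8 4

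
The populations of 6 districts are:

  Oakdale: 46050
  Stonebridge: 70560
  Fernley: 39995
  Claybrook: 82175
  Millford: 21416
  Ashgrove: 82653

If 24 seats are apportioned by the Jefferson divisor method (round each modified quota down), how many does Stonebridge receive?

5

Standard divisor 342849/24 ≈ 14285.375; standard quotas: Oakdale 3.224, Stonebridge 4.939, Fernley 2.800, Claybrook 5.752, Millford 1.499, Ashgrove 5.786.
Rounding down gives 3, 4, 2, 5, 1, 5 = 20 seats, so the divisor must be adjusted.
With modified divisor 12600: modified quotas Oakdale 3.655, Stonebridge 5.600, Fernley 3.174, Claybrook 6.522, Millford 1.700, Ashgrove 6.560.
Rounding down: Oakdale 3, Stonebridge 5, Fernley 3, Claybrook 6, Millford 1, Ashgrove 6 (total 24).
Stonebridge receives 5.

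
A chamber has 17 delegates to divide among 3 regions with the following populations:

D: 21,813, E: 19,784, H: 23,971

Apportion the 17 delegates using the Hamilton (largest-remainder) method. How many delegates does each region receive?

D=6, E=5, H=6

Total 65568; standard divisor 65568/17 ≈ 3856.941.
Standard quotas: D 5.6555, E 5.1295, H 6.2150.
Lower quotas: D 5, E 5, H 6 (sum 16, leaving 1 seat).
Remainders in descending order: D 0.6555, H 0.2150, E 0.1295.
Largest remainder: D receives the extra seat.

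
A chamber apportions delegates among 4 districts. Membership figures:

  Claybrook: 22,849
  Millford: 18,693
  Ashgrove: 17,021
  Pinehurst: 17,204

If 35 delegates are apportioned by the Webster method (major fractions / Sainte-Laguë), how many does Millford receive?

Standard divisor 75767/35 ≈ 2164.771; standard quotas: Claybrook 10.555, Millford 8.635, Ashgrove 7.863, Pinehurst 7.947.
Rounding to the nearest integer gives 11, 9, 8, 8 = 36 seats, so the divisor must be adjusted.
With modified divisor 2190: modified quotas Claybrook 10.433, Millford 8.536, Ashgrove 7.772, Pinehurst 7.856.
Rounding to the nearest integer: Claybrook 10, Millford 9, Ashgrove 8, Pinehurst 8 (total 35).
Millford receives 9.

9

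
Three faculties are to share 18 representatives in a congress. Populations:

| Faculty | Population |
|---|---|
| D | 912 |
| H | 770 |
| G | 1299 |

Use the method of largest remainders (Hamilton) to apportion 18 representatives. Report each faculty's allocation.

The standard divisor is 2981/18 ≈ 165.611.
Standard quotas: D 5.507, H 4.649, G 7.844.
Lower quotas: D 5, H 4, G 7 (sum 16, leaving 2 seats).
Remainders in descending order: G 0.844, H 0.649, D 0.507.
Largest remainders: G, H receive the extra seats.

D=5; H=5; G=8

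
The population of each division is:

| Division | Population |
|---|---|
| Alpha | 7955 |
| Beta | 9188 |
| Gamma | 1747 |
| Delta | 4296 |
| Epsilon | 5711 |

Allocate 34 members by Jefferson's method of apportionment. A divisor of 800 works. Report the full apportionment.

Alpha 9, Beta 11, Gamma 2, Delta 5, Epsilon 7

With modified divisor 800: modified quotas Alpha 9.944, Beta 11.485, Gamma 2.184, Delta 5.370, Epsilon 7.139.
Rounding down: Alpha 9, Beta 11, Gamma 2, Delta 5, Epsilon 7 (total 34).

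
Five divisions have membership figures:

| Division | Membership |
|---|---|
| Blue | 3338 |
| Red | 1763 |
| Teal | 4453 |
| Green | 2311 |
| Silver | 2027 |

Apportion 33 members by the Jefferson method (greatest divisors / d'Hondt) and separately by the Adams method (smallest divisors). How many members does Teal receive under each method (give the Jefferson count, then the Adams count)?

Jefferson: Blue 8, Red 4, Teal 11, Green 5, Silver 5.
Adams: Blue 8, Red 4, Teal 10, Green 6, Silver 5.
Teal gets 11 under Jefferson and 10 under Adams.

11 and 10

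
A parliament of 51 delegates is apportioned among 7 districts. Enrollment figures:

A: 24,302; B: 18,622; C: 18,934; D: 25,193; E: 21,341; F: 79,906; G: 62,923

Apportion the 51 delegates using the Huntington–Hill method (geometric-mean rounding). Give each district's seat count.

A 5; B 4; C 4; D 5; E 4; F 16; G 13

With divisor 4941: modified quotas A 4.918, B 3.769, C 3.832, D 5.099, E 4.319, F 16.172, G 12.735.
Geometric-mean thresholds: A √(4·5)=4.472, B √(3·4)=3.464, C √(3·4)=3.464, D √(5·6)=5.477, E √(4·5)=4.472, F √(16·17)=16.492, G √(12·13)=12.490.
Each quota rounded against its threshold gives A 5, B 4, C 4, D 5, E 4, F 16, G 13 (total 51).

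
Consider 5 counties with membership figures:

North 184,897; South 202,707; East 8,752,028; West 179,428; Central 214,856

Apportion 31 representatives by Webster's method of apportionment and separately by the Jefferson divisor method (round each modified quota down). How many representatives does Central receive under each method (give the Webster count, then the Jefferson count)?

1 and 0

Webster: North 1, South 1, East 27, West 1, Central 1.
Jefferson: North 0, South 0, East 31, West 0, Central 0.
Central gets 1 under Webster and 0 under Jefferson.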